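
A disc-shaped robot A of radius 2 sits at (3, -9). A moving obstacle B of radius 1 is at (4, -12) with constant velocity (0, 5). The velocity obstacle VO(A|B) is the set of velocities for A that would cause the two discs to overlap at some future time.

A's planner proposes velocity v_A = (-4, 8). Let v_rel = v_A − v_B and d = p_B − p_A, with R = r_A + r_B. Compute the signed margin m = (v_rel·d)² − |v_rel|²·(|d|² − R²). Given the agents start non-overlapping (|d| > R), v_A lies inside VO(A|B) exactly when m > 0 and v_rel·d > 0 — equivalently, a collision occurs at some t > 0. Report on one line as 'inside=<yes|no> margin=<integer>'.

d = (1, -3),  |d|² = 10;  R = 2+1 = 3,  c = 10−3² = 1
v_rel = (-4, 3),  |v_rel|² = 25;  v_rel·d = (-4)·(1) + (3)·(-3) = -13
25·t² + 26·t + 1 = 0  ⇒  m = (-13)² − 25·1 = 144
m = 144 > 0,  v_rel·d = -13 < 0  ⇒  outside

inside=no margin=144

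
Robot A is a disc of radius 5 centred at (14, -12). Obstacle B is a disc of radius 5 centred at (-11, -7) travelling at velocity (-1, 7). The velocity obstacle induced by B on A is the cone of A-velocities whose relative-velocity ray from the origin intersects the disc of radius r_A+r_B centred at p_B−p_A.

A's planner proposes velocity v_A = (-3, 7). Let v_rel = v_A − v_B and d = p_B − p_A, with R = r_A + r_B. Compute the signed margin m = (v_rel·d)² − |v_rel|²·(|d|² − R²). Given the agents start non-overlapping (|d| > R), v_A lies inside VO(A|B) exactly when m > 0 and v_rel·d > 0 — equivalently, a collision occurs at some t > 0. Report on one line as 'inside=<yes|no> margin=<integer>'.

d = (-25, 5),  |d|² = 650;  R = 5+5 = 10,  c = 650−10² = 550
v_rel = (-2, 0),  |v_rel|² = 4;  v_rel·d = (-2)·(-25) + (0)·(5) = 50
4·t² − 100·t + 550 = 0  ⇒  m = 50² − 4·550 = 300
m = 300 > 0,  v_rel·d = 50 > 0  ⇒  inside

inside=yes margin=300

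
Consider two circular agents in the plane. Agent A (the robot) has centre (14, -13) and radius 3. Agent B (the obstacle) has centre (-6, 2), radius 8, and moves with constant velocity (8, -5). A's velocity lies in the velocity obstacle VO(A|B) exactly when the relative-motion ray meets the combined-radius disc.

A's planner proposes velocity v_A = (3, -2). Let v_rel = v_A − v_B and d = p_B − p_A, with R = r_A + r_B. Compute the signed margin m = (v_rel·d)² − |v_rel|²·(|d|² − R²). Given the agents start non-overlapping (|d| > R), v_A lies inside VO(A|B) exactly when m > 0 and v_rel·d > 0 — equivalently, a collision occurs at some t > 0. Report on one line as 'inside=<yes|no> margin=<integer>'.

d = (-20, 15),  |d|² = 625;  R = 3+8 = 11,  c = 625−11² = 504
v_rel = (-5, 3),  |v_rel|² = 34;  v_rel·d = (-5)·(-20) + (3)·(15) = 145
34·t² − 290·t + 504 = 0  ⇒  m = 145² − 34·504 = 3889
m = 3889 > 0,  v_rel·d = 145 > 0  ⇒  inside

inside=yes margin=3889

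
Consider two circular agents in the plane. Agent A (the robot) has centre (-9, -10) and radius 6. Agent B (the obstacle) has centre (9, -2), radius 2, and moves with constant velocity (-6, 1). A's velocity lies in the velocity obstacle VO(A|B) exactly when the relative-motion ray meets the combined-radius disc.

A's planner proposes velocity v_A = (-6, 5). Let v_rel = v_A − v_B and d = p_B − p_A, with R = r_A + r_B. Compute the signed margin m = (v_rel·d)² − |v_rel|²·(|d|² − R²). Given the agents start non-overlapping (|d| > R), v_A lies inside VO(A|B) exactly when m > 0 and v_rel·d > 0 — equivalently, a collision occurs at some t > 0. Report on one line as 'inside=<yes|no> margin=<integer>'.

d = (18, 8),  |d|² = 388;  R = 6+2 = 8,  c = 388−8² = 324
v_rel = (0, 4),  |v_rel|² = 16;  v_rel·d = (0)·(18) + (4)·(8) = 32
16·t² − 64·t + 324 = 0  ⇒  m = 32² − 16·324 = -4160
m = -4160 < 0,  v_rel·d = 32 > 0  ⇒  outside

inside=no margin=-4160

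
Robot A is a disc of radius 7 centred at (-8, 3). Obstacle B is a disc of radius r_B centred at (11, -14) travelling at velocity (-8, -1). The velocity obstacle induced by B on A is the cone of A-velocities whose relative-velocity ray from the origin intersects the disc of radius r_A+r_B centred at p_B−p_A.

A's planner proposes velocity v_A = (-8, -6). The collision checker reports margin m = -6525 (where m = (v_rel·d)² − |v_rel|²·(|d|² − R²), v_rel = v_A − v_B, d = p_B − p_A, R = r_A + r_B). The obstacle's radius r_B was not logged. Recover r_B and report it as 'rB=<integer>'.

m = -6525
d = (19, -17);  v_rel = (0, -5),  |v_rel|² = 25
v_rel×d = (0)·(-17) − (-5)·(19) = 95
since m = R²·25 − 95²:  R² = (9025 + -6525) / 25 = 100
R = √100 = 10  ⇒  r_B = 10 − 7 = 3

rB=3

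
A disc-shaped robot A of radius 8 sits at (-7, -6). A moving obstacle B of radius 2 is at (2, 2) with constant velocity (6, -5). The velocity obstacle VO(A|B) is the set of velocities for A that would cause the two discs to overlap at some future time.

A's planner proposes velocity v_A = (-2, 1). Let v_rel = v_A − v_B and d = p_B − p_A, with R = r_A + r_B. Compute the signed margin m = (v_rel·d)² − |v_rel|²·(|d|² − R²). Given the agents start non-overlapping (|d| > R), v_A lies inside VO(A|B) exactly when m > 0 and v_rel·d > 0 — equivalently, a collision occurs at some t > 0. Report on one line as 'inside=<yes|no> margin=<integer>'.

d = (9, 8),  |d|² = 145;  R = 8+2 = 10,  c = 145−10² = 45
v_rel = (-8, 6),  |v_rel|² = 100;  v_rel·d = (-8)·(9) + (6)·(8) = -24
100·t² + 48·t + 45 = 0  ⇒  m = (-24)² − 100·45 = -3924
m = -3924 < 0,  v_rel·d = -24 < 0  ⇒  outside

inside=no margin=-3924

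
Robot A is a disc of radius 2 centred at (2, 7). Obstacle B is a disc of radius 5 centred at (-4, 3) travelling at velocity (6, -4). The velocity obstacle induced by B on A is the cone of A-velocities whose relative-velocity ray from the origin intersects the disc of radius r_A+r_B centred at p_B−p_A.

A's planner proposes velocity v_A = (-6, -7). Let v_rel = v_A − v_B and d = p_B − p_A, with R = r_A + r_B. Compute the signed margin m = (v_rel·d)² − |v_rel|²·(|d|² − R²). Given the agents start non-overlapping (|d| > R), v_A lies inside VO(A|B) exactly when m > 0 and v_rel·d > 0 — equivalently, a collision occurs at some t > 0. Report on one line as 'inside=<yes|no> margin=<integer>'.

d = (-6, -4),  |d|² = 52;  R = 2+5 = 7,  c = 52−7² = 3
v_rel = (-12, -3),  |v_rel|² = 153;  v_rel·d = (-12)·(-6) + (-3)·(-4) = 84
153·t² − 168·t + 3 = 0  ⇒  m = 84² − 153·3 = 6597
m = 6597 > 0,  v_rel·d = 84 > 0  ⇒  inside

inside=yes margin=6597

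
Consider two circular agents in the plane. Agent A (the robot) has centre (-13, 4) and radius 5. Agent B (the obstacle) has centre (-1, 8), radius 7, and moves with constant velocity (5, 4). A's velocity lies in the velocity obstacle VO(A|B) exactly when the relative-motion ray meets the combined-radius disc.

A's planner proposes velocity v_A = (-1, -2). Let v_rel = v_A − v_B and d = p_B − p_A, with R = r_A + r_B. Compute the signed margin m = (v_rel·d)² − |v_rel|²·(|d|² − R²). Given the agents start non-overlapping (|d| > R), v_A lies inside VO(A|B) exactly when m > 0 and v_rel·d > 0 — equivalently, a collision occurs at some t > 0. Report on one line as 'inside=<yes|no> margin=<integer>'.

d = (12, 4),  |d|² = 160;  R = 5+7 = 12,  c = 160−12² = 16
v_rel = (-6, -6),  |v_rel|² = 72;  v_rel·d = (-6)·(12) + (-6)·(4) = -96
72·t² + 192·t + 16 = 0  ⇒  m = (-96)² − 72·16 = 8064
m = 8064 > 0,  v_rel·d = -96 < 0  ⇒  outside

inside=no margin=8064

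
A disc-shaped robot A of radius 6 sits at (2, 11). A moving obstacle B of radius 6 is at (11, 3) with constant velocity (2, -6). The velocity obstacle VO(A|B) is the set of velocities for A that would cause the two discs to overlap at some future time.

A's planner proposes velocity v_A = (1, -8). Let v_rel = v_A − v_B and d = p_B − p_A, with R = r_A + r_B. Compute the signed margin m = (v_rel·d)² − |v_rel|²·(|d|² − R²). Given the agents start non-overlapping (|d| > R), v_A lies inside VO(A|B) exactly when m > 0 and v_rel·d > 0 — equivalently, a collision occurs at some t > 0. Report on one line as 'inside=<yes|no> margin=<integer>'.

d = (9, -8),  |d|² = 145;  R = 6+6 = 12,  c = 145−12² = 1
v_rel = (-1, -2),  |v_rel|² = 5;  v_rel·d = (-1)·(9) + (-2)·(-8) = 7
5·t² − 14·t + 1 = 0  ⇒  m = 7² − 5·1 = 44
m = 44 > 0,  v_rel·d = 7 > 0  ⇒  inside

inside=yes margin=44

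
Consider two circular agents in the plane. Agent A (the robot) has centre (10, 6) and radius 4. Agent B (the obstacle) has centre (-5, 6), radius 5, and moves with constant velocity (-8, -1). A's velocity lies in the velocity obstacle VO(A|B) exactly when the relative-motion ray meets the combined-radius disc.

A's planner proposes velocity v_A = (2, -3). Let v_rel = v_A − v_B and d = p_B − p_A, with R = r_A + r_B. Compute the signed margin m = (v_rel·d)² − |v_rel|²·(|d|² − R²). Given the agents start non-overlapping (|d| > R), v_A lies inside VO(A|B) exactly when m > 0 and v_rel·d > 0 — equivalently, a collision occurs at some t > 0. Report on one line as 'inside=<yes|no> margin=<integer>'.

d = (-15, 0),  |d|² = 225;  R = 4+5 = 9,  c = 225−9² = 144
v_rel = (10, -2),  |v_rel|² = 104;  v_rel·d = (10)·(-15) + (-2)·(0) = -150
104·t² + 300·t + 144 = 0  ⇒  m = (-150)² − 104·144 = 7524
m = 7524 > 0,  v_rel·d = -150 < 0  ⇒  outside

inside=no margin=7524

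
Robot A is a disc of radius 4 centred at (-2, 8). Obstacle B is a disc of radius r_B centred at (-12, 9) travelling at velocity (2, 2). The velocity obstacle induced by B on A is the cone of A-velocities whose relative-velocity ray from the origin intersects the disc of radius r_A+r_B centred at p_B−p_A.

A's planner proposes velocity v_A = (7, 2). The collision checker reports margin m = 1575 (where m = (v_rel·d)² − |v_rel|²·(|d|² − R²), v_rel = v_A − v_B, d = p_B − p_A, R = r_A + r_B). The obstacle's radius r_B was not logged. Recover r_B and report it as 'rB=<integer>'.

m = 1575
d = (-10, 1);  v_rel = (5, 0),  |v_rel|² = 25
v_rel×d = (5)·(1) − (0)·(-10) = 5
since m = R²·25 − 5²:  R² = (25 + 1575) / 25 = 64
R = √64 = 8  ⇒  r_B = 8 − 4 = 4

rB=4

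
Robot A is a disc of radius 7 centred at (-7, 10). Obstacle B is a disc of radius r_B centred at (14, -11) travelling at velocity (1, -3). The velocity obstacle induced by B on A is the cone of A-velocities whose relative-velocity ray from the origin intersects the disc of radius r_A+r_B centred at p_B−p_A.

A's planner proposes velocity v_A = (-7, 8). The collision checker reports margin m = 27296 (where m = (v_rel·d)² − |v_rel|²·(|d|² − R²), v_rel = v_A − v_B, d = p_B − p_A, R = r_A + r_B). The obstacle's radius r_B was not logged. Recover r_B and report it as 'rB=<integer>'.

m = 27296
d = (21, -21);  v_rel = (-8, 11),  |v_rel|² = 185
v_rel×d = (-8)·(-21) − (11)·(21) = -63
since m = R²·185 − (-63)²:  R² = (3969 + 27296) / 185 = 169
R = √169 = 13  ⇒  r_B = 13 − 7 = 6

rB=6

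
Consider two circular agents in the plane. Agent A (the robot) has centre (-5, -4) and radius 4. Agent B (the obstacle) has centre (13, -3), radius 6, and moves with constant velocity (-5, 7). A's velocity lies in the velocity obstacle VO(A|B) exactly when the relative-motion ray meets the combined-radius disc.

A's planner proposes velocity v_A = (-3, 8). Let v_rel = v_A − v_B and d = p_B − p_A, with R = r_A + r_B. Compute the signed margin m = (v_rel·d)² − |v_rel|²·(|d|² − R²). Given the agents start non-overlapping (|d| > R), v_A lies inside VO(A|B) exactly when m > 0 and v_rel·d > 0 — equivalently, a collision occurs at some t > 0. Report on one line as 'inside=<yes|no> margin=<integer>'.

d = (18, 1),  |d|² = 325;  R = 4+6 = 10,  c = 325−10² = 225
v_rel = (2, 1),  |v_rel|² = 5;  v_rel·d = (2)·(18) + (1)·(1) = 37
5·t² − 74·t + 225 = 0  ⇒  m = 37² − 5·225 = 244
m = 244 > 0,  v_rel·d = 37 > 0  ⇒  inside

inside=yes margin=244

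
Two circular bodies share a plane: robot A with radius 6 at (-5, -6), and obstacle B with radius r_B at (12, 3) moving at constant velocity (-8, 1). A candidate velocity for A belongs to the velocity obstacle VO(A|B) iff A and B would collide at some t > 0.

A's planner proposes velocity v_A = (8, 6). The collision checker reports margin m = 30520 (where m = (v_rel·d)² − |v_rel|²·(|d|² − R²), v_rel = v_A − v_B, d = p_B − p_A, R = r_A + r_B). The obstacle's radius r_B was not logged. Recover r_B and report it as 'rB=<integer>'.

m = 30520
d = (17, 9);  v_rel = (16, 5),  |v_rel|² = 281
v_rel×d = (16)·(9) − (5)·(17) = 59
since m = R²·281 − 59²:  R² = (3481 + 30520) / 281 = 121
R = √121 = 11  ⇒  r_B = 11 − 6 = 5

rB=5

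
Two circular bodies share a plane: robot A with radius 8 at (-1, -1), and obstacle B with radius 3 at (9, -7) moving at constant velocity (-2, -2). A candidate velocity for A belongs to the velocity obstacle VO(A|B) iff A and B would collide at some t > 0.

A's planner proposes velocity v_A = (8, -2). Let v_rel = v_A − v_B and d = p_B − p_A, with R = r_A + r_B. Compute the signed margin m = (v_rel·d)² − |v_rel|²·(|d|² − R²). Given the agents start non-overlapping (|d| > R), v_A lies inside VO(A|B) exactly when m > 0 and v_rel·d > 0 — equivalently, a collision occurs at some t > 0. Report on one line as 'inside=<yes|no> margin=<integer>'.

d = (10, -6),  |d|² = 136;  R = 8+3 = 11,  c = 136−11² = 15
v_rel = (10, 0),  |v_rel|² = 100;  v_rel·d = (10)·(10) + (0)·(-6) = 100
100·t² − 200·t + 15 = 0  ⇒  m = 100² − 100·15 = 8500
m = 8500 > 0,  v_rel·d = 100 > 0  ⇒  inside

inside=yes margin=8500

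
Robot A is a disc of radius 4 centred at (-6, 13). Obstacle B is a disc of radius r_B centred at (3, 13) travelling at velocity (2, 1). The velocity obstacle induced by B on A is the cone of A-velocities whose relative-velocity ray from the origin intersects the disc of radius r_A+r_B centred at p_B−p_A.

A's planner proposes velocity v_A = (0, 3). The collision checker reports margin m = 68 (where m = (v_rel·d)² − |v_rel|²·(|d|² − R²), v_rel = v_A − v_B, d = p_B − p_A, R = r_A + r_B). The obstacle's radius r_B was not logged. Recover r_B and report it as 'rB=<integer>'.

m = 68
d = (9, 0);  v_rel = (-2, 2),  |v_rel|² = 8
v_rel×d = (-2)·(0) − (2)·(9) = -18
since m = R²·8 − (-18)²:  R² = (324 + 68) / 8 = 49
R = √49 = 7  ⇒  r_B = 7 − 4 = 3

rB=3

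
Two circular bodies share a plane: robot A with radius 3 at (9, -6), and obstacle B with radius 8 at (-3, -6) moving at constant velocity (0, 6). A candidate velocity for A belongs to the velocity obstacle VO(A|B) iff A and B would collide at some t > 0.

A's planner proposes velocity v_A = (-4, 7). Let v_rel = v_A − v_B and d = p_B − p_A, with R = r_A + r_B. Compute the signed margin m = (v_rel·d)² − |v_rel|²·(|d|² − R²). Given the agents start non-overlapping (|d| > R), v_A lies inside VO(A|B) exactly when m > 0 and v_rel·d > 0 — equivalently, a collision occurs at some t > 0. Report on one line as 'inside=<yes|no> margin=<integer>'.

d = (-12, 0),  |d|² = 144;  R = 3+8 = 11,  c = 144−11² = 23
v_rel = (-4, 1),  |v_rel|² = 17;  v_rel·d = (-4)·(-12) + (1)·(0) = 48
17·t² − 96·t + 23 = 0  ⇒  m = 48² − 17·23 = 1913
m = 1913 > 0,  v_rel·d = 48 > 0  ⇒  inside

inside=yes margin=1913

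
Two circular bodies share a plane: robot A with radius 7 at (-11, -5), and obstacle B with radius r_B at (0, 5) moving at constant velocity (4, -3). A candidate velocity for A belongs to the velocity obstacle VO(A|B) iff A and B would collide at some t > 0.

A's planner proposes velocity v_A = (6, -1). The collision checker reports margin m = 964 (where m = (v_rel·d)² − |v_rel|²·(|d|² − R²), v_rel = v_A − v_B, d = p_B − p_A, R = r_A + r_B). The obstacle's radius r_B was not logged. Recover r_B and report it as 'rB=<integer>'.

m = 964
d = (11, 10);  v_rel = (2, 2),  |v_rel|² = 8
v_rel×d = (2)·(10) − (2)·(11) = -2
since m = R²·8 − (-2)²:  R² = (4 + 964) / 8 = 121
R = √121 = 11  ⇒  r_B = 11 − 7 = 4

rB=4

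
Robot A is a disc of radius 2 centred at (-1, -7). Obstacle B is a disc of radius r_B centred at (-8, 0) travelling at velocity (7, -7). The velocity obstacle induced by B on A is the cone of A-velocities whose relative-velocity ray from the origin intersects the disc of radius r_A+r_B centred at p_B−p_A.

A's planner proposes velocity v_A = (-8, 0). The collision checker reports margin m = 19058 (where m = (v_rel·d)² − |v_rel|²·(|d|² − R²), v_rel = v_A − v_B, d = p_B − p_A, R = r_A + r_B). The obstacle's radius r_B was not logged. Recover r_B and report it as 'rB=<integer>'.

m = 19058
d = (-7, 7);  v_rel = (-15, 7),  |v_rel|² = 274
v_rel×d = (-15)·(7) − (7)·(-7) = -56
since m = R²·274 − (-56)²:  R² = (3136 + 19058) / 274 = 81
R = √81 = 9  ⇒  r_B = 9 − 2 = 7

rB=7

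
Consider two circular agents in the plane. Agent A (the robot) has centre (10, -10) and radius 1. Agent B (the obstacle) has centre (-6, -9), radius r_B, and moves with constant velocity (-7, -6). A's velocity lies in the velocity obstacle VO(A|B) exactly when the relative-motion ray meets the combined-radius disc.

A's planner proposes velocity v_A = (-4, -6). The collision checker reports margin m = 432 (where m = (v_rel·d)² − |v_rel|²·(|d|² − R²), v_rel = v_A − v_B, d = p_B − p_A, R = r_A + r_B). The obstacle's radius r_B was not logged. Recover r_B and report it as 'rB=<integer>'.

m = 432
d = (-16, 1);  v_rel = (3, 0),  |v_rel|² = 9
v_rel×d = (3)·(1) − (0)·(-16) = 3
since m = R²·9 − 3²:  R² = (9 + 432) / 9 = 49
R = √49 = 7  ⇒  r_B = 7 − 1 = 6

rB=6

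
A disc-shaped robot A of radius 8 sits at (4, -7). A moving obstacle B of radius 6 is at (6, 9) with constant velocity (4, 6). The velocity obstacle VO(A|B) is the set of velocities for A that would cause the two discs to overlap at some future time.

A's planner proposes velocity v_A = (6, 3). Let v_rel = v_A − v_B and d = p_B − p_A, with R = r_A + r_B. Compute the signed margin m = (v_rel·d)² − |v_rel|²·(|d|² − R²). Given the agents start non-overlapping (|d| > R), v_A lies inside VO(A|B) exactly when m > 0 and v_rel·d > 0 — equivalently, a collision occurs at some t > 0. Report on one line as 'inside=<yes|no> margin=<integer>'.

d = (2, 16),  |d|² = 260;  R = 8+6 = 14,  c = 260−14² = 64
v_rel = (2, -3),  |v_rel|² = 13;  v_rel·d = (2)·(2) + (-3)·(16) = -44
13·t² + 88·t + 64 = 0  ⇒  m = (-44)² − 13·64 = 1104
m = 1104 > 0,  v_rel·d = -44 < 0  ⇒  outside

inside=no margin=1104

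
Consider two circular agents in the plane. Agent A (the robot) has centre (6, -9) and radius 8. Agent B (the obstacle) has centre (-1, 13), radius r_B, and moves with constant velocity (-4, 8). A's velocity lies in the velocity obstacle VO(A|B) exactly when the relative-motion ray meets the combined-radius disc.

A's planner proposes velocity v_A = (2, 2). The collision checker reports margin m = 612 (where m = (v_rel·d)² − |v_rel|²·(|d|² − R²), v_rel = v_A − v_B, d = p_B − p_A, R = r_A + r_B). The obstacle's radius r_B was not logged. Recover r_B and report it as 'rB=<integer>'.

m = 612
d = (-7, 22);  v_rel = (6, -6),  |v_rel|² = 72
v_rel×d = (6)·(22) − (-6)·(-7) = 90
since m = R²·72 − 90²:  R² = (8100 + 612) / 72 = 121
R = √121 = 11  ⇒  r_B = 11 − 8 = 3

rB=3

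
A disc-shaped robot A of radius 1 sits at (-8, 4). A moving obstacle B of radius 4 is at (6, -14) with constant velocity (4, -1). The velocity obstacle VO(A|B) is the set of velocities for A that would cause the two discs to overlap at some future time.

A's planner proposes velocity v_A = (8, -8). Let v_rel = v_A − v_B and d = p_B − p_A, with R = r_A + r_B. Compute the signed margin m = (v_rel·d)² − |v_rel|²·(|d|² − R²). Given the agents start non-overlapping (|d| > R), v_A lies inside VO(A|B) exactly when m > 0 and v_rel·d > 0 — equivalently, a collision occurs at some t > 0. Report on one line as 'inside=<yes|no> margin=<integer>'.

d = (14, -18),  |d|² = 520;  R = 1+4 = 5,  c = 520−5² = 495
v_rel = (4, -7),  |v_rel|² = 65;  v_rel·d = (4)·(14) + (-7)·(-18) = 182
65·t² − 364·t + 495 = 0  ⇒  m = 182² − 65·495 = 949
m = 949 > 0,  v_rel·d = 182 > 0  ⇒  inside

inside=yes margin=949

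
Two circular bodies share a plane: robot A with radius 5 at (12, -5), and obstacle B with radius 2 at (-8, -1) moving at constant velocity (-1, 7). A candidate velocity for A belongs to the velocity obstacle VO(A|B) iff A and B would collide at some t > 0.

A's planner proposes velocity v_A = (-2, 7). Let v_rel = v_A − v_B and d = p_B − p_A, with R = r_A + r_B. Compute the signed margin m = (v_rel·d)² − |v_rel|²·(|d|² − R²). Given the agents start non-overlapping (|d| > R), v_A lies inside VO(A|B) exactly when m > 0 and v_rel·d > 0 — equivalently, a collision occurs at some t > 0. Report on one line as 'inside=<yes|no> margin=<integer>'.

d = (-20, 4),  |d|² = 416;  R = 5+2 = 7,  c = 416−7² = 367
v_rel = (-1, 0),  |v_rel|² = 1;  v_rel·d = (-1)·(-20) + (0)·(4) = 20
1·t² − 40·t + 367 = 0  ⇒  m = 20² − 1·367 = 33
m = 33 > 0,  v_rel·d = 20 > 0  ⇒  inside

inside=yes margin=33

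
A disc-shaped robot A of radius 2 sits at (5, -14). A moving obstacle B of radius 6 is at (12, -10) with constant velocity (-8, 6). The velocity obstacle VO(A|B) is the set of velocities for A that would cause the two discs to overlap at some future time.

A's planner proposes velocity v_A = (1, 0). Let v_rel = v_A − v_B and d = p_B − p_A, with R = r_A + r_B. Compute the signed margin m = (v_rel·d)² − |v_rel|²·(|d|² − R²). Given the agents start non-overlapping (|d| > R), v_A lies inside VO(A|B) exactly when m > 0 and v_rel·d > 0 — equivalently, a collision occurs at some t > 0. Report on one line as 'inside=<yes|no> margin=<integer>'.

d = (7, 4),  |d|² = 65;  R = 2+6 = 8,  c = 65−8² = 1
v_rel = (9, -6),  |v_rel|² = 117;  v_rel·d = (9)·(7) + (-6)·(4) = 39
117·t² − 78·t + 1 = 0  ⇒  m = 39² − 117·1 = 1404
m = 1404 > 0,  v_rel·d = 39 > 0  ⇒  inside

inside=yes margin=1404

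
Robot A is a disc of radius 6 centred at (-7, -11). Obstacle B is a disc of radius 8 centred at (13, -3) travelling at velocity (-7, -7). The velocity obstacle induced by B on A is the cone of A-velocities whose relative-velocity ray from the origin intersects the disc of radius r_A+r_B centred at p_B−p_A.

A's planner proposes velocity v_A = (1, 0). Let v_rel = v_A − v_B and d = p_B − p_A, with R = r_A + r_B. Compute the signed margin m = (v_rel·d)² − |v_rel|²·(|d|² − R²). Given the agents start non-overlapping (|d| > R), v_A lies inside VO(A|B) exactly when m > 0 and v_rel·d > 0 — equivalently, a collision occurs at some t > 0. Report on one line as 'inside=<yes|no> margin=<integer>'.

d = (20, 8),  |d|² = 464;  R = 6+8 = 14,  c = 464−14² = 268
v_rel = (8, 7),  |v_rel|² = 113;  v_rel·d = (8)·(20) + (7)·(8) = 216
113·t² − 432·t + 268 = 0  ⇒  m = 216² − 113·268 = 16372
m = 16372 > 0,  v_rel·d = 216 > 0  ⇒  inside

inside=yes margin=16372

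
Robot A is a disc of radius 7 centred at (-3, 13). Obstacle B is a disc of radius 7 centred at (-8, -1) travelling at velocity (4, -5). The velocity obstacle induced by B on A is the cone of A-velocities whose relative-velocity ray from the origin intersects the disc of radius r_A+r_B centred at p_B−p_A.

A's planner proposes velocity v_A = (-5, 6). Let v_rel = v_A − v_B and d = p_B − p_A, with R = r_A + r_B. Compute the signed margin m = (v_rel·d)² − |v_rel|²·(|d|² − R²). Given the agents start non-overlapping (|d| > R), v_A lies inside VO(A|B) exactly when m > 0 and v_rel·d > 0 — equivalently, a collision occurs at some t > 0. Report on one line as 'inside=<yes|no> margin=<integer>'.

d = (-5, -14),  |d|² = 221;  R = 7+7 = 14,  c = 221−14² = 25
v_rel = (-9, 11),  |v_rel|² = 202;  v_rel·d = (-9)·(-5) + (11)·(-14) = -109
202·t² + 218·t + 25 = 0  ⇒  m = (-109)² − 202·25 = 6831
m = 6831 > 0,  v_rel·d = -109 < 0  ⇒  outside

inside=no margin=6831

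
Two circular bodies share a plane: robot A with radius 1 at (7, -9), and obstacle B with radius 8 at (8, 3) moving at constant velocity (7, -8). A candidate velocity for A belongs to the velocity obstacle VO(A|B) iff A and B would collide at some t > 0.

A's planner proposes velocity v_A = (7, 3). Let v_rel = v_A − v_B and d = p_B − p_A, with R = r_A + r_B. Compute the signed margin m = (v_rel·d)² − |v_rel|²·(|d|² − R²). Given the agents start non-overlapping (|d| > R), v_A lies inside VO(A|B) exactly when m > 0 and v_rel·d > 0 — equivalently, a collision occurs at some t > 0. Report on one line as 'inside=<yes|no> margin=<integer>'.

d = (1, 12),  |d|² = 145;  R = 1+8 = 9,  c = 145−9² = 64
v_rel = (0, 11),  |v_rel|² = 121;  v_rel·d = (0)·(1) + (11)·(12) = 132
121·t² − 264·t + 64 = 0  ⇒  m = 132² − 121·64 = 9680
m = 9680 > 0,  v_rel·d = 132 > 0  ⇒  inside

inside=yes margin=9680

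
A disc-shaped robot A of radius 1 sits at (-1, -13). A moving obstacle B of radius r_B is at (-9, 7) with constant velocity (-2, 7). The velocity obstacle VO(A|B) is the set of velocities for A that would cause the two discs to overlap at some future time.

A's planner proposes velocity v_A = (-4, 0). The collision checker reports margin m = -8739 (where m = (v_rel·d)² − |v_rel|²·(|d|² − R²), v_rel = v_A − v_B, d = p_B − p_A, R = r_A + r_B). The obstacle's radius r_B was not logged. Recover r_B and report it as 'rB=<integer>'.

m = -8739
d = (-8, 20);  v_rel = (-2, -7),  |v_rel|² = 53
v_rel×d = (-2)·(20) − (-7)·(-8) = -96
since m = R²·53 − (-96)²:  R² = (9216 + -8739) / 53 = 9
R = √9 = 3  ⇒  r_B = 3 − 1 = 2

rB=2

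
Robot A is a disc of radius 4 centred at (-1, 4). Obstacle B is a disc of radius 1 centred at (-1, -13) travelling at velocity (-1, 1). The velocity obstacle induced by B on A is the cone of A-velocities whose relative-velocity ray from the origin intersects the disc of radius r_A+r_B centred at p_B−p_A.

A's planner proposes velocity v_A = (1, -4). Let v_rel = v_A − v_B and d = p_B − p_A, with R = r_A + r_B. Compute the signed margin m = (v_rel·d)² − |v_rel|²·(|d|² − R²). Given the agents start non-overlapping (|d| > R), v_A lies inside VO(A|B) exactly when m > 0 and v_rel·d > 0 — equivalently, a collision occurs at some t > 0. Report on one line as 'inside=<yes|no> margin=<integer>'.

d = (0, -17),  |d|² = 289;  R = 4+1 = 5,  c = 289−5² = 264
v_rel = (2, -5),  |v_rel|² = 29;  v_rel·d = (2)·(0) + (-5)·(-17) = 85
29·t² − 170·t + 264 = 0  ⇒  m = 85² − 29·264 = -431
m = -431 < 0,  v_rel·d = 85 > 0  ⇒  outside

inside=no margin=-431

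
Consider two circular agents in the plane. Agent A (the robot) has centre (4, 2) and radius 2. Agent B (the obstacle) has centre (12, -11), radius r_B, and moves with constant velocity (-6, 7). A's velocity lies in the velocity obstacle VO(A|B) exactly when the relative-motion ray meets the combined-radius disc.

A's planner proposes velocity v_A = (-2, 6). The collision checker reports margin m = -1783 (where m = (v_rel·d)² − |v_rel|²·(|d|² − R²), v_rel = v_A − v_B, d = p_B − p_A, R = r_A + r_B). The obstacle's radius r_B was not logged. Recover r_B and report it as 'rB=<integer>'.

m = -1783
d = (8, -13);  v_rel = (4, -1),  |v_rel|² = 17
v_rel×d = (4)·(-13) − (-1)·(8) = -44
since m = R²·17 − (-44)²:  R² = (1936 + -1783) / 17 = 9
R = √9 = 3  ⇒  r_B = 3 − 2 = 1

rB=1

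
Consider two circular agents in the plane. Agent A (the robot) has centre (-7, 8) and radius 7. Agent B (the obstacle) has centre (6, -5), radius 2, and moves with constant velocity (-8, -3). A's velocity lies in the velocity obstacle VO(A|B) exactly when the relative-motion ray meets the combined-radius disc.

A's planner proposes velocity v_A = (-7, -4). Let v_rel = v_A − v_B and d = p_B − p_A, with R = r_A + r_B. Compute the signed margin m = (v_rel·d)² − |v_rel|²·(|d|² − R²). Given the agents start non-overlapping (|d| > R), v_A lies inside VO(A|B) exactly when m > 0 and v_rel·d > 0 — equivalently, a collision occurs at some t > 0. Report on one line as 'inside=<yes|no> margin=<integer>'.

d = (13, -13),  |d|² = 338;  R = 7+2 = 9,  c = 338−9² = 257
v_rel = (1, -1),  |v_rel|² = 2;  v_rel·d = (1)·(13) + (-1)·(-13) = 26
2·t² − 52·t + 257 = 0  ⇒  m = 26² − 2·257 = 162
m = 162 > 0,  v_rel·d = 26 > 0  ⇒  inside

inside=yes margin=162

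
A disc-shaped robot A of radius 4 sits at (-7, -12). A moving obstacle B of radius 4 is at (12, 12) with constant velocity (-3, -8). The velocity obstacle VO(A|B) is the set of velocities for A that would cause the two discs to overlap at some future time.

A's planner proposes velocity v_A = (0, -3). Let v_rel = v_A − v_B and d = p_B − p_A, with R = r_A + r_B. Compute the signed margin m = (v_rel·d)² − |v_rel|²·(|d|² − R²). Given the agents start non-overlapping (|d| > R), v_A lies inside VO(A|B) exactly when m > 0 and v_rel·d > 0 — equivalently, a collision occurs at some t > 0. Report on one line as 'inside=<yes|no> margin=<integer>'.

d = (19, 24),  |d|² = 937;  R = 4+4 = 8,  c = 937−8² = 873
v_rel = (3, 5),  |v_rel|² = 34;  v_rel·d = (3)·(19) + (5)·(24) = 177
34·t² − 354·t + 873 = 0  ⇒  m = 177² − 34·873 = 1647
m = 1647 > 0,  v_rel·d = 177 > 0  ⇒  inside

inside=yes margin=1647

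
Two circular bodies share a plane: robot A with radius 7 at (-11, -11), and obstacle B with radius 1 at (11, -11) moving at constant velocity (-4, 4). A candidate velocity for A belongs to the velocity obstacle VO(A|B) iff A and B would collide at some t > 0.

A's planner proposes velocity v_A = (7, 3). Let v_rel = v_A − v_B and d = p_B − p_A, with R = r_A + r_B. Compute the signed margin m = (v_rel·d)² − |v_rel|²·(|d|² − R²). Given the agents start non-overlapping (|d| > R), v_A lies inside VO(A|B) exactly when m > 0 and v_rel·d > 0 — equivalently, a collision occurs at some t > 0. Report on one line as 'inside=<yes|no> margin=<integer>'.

d = (22, 0),  |d|² = 484;  R = 7+1 = 8,  c = 484−8² = 420
v_rel = (11, -1),  |v_rel|² = 122;  v_rel·d = (11)·(22) + (-1)·(0) = 242
122·t² − 484·t + 420 = 0  ⇒  m = 242² − 122·420 = 7324
m = 7324 > 0,  v_rel·d = 242 > 0  ⇒  inside

inside=yes margin=7324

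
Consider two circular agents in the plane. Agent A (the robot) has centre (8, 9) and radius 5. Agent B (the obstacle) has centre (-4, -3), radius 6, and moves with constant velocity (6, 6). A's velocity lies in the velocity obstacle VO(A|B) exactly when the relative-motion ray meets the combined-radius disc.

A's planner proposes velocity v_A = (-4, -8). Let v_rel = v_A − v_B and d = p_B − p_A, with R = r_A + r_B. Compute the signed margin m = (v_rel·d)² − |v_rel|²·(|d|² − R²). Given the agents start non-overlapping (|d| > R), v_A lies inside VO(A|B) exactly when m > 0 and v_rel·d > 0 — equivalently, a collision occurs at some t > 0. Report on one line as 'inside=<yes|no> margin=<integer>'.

d = (-12, -12),  |d|² = 288;  R = 5+6 = 11,  c = 288−11² = 167
v_rel = (-10, -14),  |v_rel|² = 296;  v_rel·d = (-10)·(-12) + (-14)·(-12) = 288
296·t² − 576·t + 167 = 0  ⇒  m = 288² − 296·167 = 33512
m = 33512 > 0,  v_rel·d = 288 > 0  ⇒  inside

inside=yes margin=33512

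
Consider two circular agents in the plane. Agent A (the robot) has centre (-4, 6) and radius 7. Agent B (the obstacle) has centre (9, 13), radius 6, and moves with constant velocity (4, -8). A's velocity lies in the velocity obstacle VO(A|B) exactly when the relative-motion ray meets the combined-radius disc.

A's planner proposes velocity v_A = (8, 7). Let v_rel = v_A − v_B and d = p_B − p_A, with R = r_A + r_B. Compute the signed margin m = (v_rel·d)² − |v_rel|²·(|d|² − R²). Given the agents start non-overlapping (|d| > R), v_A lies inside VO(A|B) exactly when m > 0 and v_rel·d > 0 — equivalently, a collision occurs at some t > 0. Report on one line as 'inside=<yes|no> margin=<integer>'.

d = (13, 7),  |d|² = 218;  R = 7+6 = 13,  c = 218−13² = 49
v_rel = (4, 15),  |v_rel|² = 241;  v_rel·d = (4)·(13) + (15)·(7) = 157
241·t² − 314·t + 49 = 0  ⇒  m = 157² − 241·49 = 12840
m = 12840 > 0,  v_rel·d = 157 > 0  ⇒  inside

inside=yes margin=12840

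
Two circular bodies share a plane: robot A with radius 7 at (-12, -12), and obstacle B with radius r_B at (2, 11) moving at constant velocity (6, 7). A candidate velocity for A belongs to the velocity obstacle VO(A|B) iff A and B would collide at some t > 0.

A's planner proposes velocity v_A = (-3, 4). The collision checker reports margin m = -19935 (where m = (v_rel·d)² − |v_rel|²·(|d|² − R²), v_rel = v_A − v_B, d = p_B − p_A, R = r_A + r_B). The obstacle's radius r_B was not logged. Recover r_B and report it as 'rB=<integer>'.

m = -19935
d = (14, 23);  v_rel = (-9, -3),  |v_rel|² = 90
v_rel×d = (-9)·(23) − (-3)·(14) = -165
since m = R²·90 − (-165)²:  R² = (27225 + -19935) / 90 = 81
R = √81 = 9  ⇒  r_B = 9 − 7 = 2

rB=2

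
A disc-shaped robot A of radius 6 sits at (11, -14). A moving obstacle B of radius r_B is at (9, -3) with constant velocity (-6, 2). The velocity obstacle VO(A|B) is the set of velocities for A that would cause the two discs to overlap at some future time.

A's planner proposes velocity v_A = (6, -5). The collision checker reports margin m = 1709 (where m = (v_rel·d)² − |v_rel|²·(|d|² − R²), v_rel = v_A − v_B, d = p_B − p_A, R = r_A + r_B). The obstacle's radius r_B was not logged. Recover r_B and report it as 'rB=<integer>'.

m = 1709
d = (-2, 11);  v_rel = (12, -7),  |v_rel|² = 193
v_rel×d = (12)·(11) − (-7)·(-2) = 118
since m = R²·193 − 118²:  R² = (13924 + 1709) / 193 = 81
R = √81 = 9  ⇒  r_B = 9 − 6 = 3

rB=3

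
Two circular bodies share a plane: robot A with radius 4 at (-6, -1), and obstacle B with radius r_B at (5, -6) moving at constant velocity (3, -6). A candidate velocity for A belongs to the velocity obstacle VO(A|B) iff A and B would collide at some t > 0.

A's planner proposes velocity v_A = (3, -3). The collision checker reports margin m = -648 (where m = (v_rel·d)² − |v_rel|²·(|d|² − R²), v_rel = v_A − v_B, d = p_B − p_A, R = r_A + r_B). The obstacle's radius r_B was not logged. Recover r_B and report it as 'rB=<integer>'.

m = -648
d = (11, -5);  v_rel = (0, 3),  |v_rel|² = 9
v_rel×d = (0)·(-5) − (3)·(11) = -33
since m = R²·9 − (-33)²:  R² = (1089 + -648) / 9 = 49
R = √49 = 7  ⇒  r_B = 7 − 4 = 3

rB=3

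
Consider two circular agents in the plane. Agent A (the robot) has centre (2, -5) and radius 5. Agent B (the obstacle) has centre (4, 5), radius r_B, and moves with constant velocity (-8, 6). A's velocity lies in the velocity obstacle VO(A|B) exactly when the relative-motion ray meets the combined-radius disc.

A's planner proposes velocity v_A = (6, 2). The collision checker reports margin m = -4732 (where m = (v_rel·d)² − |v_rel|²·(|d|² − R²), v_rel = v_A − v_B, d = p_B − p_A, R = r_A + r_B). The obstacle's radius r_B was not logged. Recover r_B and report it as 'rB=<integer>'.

m = -4732
d = (2, 10);  v_rel = (14, -4),  |v_rel|² = 212
v_rel×d = (14)·(10) − (-4)·(2) = 148
since m = R²·212 − 148²:  R² = (21904 + -4732) / 212 = 81
R = √81 = 9  ⇒  r_B = 9 − 5 = 4

rB=4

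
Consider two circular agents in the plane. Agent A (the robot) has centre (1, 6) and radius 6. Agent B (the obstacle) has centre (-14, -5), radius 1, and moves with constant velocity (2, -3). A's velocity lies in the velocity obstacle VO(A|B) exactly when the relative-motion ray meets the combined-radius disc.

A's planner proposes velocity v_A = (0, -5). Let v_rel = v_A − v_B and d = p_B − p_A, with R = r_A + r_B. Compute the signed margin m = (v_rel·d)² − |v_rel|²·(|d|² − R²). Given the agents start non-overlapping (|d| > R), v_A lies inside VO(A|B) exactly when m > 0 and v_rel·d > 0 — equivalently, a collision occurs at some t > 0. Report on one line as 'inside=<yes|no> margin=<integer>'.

d = (-15, -11),  |d|² = 346;  R = 6+1 = 7,  c = 346−7² = 297
v_rel = (-2, -2),  |v_rel|² = 8;  v_rel·d = (-2)·(-15) + (-2)·(-11) = 52
8·t² − 104·t + 297 = 0  ⇒  m = 52² − 8·297 = 328
m = 328 > 0,  v_rel·d = 52 > 0  ⇒  inside

inside=yes margin=328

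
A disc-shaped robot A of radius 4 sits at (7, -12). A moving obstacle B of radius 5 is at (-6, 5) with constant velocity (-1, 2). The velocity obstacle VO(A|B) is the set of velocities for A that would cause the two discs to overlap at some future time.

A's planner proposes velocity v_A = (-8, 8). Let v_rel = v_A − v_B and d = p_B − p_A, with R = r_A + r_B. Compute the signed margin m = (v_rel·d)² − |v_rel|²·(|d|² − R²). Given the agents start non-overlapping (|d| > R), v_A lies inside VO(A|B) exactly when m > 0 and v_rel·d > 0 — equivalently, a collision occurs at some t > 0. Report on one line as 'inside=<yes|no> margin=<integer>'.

d = (-13, 17),  |d|² = 458;  R = 4+5 = 9,  c = 458−9² = 377
v_rel = (-7, 6),  |v_rel|² = 85;  v_rel·d = (-7)·(-13) + (6)·(17) = 193
85·t² − 386·t + 377 = 0  ⇒  m = 193² − 85·377 = 5204
m = 5204 > 0,  v_rel·d = 193 > 0  ⇒  inside

inside=yes margin=5204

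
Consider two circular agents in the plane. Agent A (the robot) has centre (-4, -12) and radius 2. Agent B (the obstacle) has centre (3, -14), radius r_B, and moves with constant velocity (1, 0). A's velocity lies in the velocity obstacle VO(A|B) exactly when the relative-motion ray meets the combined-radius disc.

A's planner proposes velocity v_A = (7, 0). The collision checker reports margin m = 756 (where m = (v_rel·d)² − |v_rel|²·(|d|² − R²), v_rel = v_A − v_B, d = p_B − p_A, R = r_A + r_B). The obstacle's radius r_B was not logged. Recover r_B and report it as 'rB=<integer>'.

m = 756
d = (7, -2);  v_rel = (6, 0),  |v_rel|² = 36
v_rel×d = (6)·(-2) − (0)·(7) = -12
since m = R²·36 − (-12)²:  R² = (144 + 756) / 36 = 25
R = √25 = 5  ⇒  r_B = 5 − 2 = 3

rB=3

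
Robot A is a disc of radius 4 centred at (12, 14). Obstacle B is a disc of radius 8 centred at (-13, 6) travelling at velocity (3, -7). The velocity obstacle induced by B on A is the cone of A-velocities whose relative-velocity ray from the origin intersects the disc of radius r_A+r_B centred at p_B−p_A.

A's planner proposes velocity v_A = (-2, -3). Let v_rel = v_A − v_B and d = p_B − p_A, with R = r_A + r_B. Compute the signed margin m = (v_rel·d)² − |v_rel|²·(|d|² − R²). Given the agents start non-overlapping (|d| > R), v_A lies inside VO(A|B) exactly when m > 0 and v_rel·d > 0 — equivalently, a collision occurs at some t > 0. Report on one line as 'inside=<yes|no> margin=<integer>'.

d = (-25, -8),  |d|² = 689;  R = 4+8 = 12,  c = 689−12² = 545
v_rel = (-5, 4),  |v_rel|² = 41;  v_rel·d = (-5)·(-25) + (4)·(-8) = 93
41·t² − 186·t + 545 = 0  ⇒  m = 93² − 41·545 = -13696
m = -13696 < 0,  v_rel·d = 93 > 0  ⇒  outside

inside=no margin=-13696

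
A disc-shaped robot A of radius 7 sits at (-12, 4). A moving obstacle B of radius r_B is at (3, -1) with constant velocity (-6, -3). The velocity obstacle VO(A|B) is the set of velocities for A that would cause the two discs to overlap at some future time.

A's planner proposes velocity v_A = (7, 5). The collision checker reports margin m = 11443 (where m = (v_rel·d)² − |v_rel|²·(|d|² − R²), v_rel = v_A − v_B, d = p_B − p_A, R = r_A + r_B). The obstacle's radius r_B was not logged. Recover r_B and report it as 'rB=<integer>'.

m = 11443
d = (15, -5);  v_rel = (13, 8),  |v_rel|² = 233
v_rel×d = (13)·(-5) − (8)·(15) = -185
since m = R²·233 − (-185)²:  R² = (34225 + 11443) / 233 = 196
R = √196 = 14  ⇒  r_B = 14 − 7 = 7

rB=7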